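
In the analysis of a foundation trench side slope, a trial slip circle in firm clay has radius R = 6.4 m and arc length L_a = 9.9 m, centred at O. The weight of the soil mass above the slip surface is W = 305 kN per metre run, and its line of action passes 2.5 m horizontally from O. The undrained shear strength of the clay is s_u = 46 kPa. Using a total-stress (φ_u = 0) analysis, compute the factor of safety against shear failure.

Taking moments about the centre O, the resisting moment is provided by the undrained shear strength acting along the arc:
M_R = s_u·L_a·R = 46·9.90·6.4 = 2914.6 kN·m/m
M_D = W·d = 305·2.5 = 762.5 kN·m/m
FS = M_R / M_D = 2914.6 / 762.5 = 3.822

FS = 3.82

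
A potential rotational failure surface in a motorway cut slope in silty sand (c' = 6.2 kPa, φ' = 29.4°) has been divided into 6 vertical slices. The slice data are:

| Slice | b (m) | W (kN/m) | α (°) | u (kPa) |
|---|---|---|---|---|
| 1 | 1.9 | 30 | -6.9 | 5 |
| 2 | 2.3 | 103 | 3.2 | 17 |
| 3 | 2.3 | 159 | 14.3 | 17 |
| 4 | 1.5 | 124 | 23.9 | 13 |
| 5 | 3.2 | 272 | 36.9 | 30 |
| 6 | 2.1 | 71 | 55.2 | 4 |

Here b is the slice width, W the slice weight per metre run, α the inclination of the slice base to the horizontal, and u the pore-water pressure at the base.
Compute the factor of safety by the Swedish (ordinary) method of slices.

Ordinary method of slices: FS = Σ[c'·Δl_i + (W_i cosα_i − u_i·Δl_i)·tanφ'] / Σ W_i sinα_i, with Δl_i = b_i / cosα_i.
Slice 1: Δl = 1.9/cos(-6.9°) = 1.914 m; N'_1 = 30·cos(-6.9°) − 5·1.914 = 20.2; c'Δl = 11.87; W sinα = -3.6
Slice 2: Δl = 2.3/cos3.2° = 2.304 m; N'_2 = 103·cos3.2° − 17·2.304 = 63.7; c'Δl = 14.28; W sinα = 5.7
Slice 3: Δl = 2.3/cos14.3° = 2.374 m; N'_3 = 159·cos14.3° − 17·2.374 = 113.7; c'Δl = 14.72; W sinα = 39.3
Slice 4: Δl = 1.5/cos23.9° = 1.641 m; N'_4 = 124·cos23.9° − 13·1.641 = 92.0; c'Δl = 10.17; W sinα = 50.2
Slice 5: Δl = 3.2/cos36.9° = 4.002 m; N'_5 = 272·cos36.9° − 30·4.002 = 97.5; c'Δl = 24.81; W sinα = 163.3
Slice 6: Δl = 2.1/cos55.2° = 3.680 m; N'_6 = 71·cos55.2° − 4·3.680 = 25.8; c'Δl = 22.81; W sinα = 58.3
Σc'Δl = 98.7 kN/m; ΣN' = 412.9 kN/m; ΣW sinα = 313.3 kN/m
Resisting = 98.7 + 412.9·tan29.4° = 98.7 + 232.7 = 331.3 kN/m
FS = 331.3 / 313.3 = 1.058

FS = 1.06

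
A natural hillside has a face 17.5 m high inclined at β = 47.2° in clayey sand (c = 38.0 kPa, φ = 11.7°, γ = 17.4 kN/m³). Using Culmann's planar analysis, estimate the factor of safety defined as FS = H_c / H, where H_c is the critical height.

H_c = (4c/γ) · sinβ cosφ / [1 − cos(β − φ)]
    = (4·38.0/17.4) · sin47.2°·cos11.7° / [1 − cos35.5°]
    = 8.736 · 0.7185 / 0.1859 = 33.77 m
FS = H_c / H = 33.77 / 17.5 = 1.929

FS = 1.93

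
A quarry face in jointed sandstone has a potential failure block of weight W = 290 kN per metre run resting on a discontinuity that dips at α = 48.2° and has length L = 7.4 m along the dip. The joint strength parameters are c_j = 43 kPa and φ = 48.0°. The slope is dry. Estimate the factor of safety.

Resolving the block weight along and normal to the plane and applying the Mohr–Coulomb strength on the joint:
N' = W cosα = 290·cos48.2° = 193.3 kN/m
Driving force T = W sinα = 290·sin48.2° = 216.2 kN/m
Resisting force R = c_j·L + N'·tanφ = 43·7.4 + 193.3·tan48.0° = 318.2 + 214.7 = 532.9 kN/m
FS = R / T = 532.9 / 216.2 = 2.465

FS = 2.46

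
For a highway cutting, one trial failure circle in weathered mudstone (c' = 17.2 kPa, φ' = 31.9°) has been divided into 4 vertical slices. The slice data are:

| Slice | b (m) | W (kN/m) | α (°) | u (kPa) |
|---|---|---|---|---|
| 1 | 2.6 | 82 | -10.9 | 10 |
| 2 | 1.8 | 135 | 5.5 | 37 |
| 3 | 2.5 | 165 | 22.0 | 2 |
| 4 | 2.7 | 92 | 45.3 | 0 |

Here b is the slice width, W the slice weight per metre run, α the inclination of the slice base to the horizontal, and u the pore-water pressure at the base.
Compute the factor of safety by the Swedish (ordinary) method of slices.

FS = 3.18

Ordinary method of slices: FS = Σ[c'·Δl_i + (W_i cosα_i − u_i·Δl_i)·tanφ'] / Σ W_i sinα_i, with Δl_i = b_i / cosα_i.
Slice 1: Δl = 2.6/cos(-10.9°) = 2.648 m; N'_1 = 82·cos(-10.9°) − 10·2.648 = 54.0; c'Δl = 45.54; W sinα = -15.5
Slice 2: Δl = 1.8/cos5.5° = 1.808 m; N'_2 = 135·cos5.5° − 37·1.808 = 67.5; c'Δl = 31.10; W sinα = 12.9
Slice 3: Δl = 2.5/cos22.0° = 2.696 m; N'_3 = 165·cos22.0° − 2·2.696 = 147.6; c'Δl = 46.38; W sinα = 61.8
Slice 4: Δl = 2.7/cos45.3° = 3.839 m; N'_4 = 92·cos45.3° − 0·3.839 = 64.7; c'Δl = 66.02; W sinα = 65.4
Σc'Δl = 189.0 kN/m; ΣN' = 333.8 kN/m; ΣW sinα = 124.6 kN/m
Resisting = 189.0 + 333.8·tan31.9° = 189.0 + 207.8 = 396.8 kN/m
FS = 396.8 / 124.6 = 3.184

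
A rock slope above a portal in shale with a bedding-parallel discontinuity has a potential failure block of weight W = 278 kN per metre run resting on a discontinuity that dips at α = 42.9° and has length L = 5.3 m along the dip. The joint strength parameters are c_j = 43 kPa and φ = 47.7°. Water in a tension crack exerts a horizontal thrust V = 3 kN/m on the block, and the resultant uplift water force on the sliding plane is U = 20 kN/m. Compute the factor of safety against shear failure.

Resolving the block weight along and normal to the plane and applying the Mohr–Coulomb strength on the joint:
N' = W cosα − U − V sinα = 278·cos42.9° − 20 − 3·sin42.9° = 181.6 kN/m
Driving force T = W sinα + V cosα = 278·sin42.9° + 3·cos42.9° = 191.4 kN/m
Resisting force R = c_j·L + N'·tanφ = 43·5.3 + 181.6·tan47.7° = 227.9 + 199.6 = 427.5 kN/m
FS = R / T = 427.5 / 191.4 = 2.233

FS = 2.23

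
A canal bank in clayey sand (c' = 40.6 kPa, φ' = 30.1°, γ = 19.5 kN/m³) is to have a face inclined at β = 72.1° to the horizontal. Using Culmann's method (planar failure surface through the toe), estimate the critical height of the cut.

Culmann's analysis gives the critical failure plane at α_cr = (β + φ')/2 = (72.1 + 30.1)/2 = 51.1°, and the critical height
H_c = (4c'/γ) · sinβ cosφ' / [1 − cos(β − φ')]
    = (4·40.6/19.5) · sin72.1°·cos30.1° / [1 − cos(42.0°)]
    = 8.328 · 0.9516·0.8652 / [1 − 0.7431]
    = 8.328 · 0.8233 / 0.2569
    = 26.69 m

H_c = 26.69 m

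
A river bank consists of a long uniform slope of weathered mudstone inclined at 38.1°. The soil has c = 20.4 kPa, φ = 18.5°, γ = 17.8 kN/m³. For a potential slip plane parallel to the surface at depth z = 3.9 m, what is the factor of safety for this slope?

For an infinite slope with a slip plane parallel to the surface (no pore pressure): FS = [c + γz cos²β tanφ] / [γz sinβ cosβ].
γz = 17.8·3.9 = 69.42 kN/m²
Numerator = 20.4 + 69.42·cos²38.1°·tan18.5° = 20.4 + 69.42·0.6193·0.3346 = 34.784 kPa
Denominator = 69.42·sin38.1°·cos38.1° = 69.42·0.6170·0.7869 = 33.708 kPa
FS = 34.784 / 33.708 = 1.032

FS = 1.03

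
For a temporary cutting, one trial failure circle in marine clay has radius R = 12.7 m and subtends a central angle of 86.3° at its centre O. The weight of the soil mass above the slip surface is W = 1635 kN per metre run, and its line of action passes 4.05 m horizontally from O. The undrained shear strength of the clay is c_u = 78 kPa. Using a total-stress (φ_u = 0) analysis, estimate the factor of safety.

Taking moments about the centre O, the resisting moment is provided by the undrained shear strength acting along the arc:
Arc length L_a = R·θ = 12.7·(86.3°·π/180) = 12.7·1.5062 = 19.13 m
M_R = c_u·L_a·R = 78·19.13·12.7 = 18949.2 kN·m/m
M_D = W·d = 1635·4.05 = 6621.8 kN·m/m
FS = M_R / M_D = 18949.2 / 6621.8 = 2.862

FS = 2.86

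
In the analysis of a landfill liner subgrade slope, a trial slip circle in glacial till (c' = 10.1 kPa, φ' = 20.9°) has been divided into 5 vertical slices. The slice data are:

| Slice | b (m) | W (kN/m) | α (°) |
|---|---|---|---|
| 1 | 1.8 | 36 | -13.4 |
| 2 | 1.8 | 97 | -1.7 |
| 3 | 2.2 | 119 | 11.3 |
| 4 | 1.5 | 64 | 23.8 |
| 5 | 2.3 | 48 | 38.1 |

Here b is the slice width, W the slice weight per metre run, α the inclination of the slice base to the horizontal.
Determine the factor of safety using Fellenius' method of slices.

FS = 3.51

Ordinary method of slices: FS = Σ[c'·Δl_i + (W_i cosα_i)·tanφ'] / Σ W_i sinα_i, with Δl_i = b_i / cosα_i.
Slice 1: Δl = 1.8/cos(-13.4°) = 1.850 m; N'_1 = 36·cos(-13.4°) = 35.0; c'Δl = 18.69; W sinα = -8.3
Slice 2: Δl = 1.8/cos(-1.7°) = 1.801 m; N'_2 = 97·cos(-1.7°) = 97.0; c'Δl = 18.19; W sinα = -2.9
Slice 3: Δl = 2.2/cos11.3° = 2.243 m; N'_3 = 119·cos11.3° = 116.7; c'Δl = 22.66; W sinα = 23.3
Slice 4: Δl = 1.5/cos23.8° = 1.639 m; N'_4 = 64·cos23.8° = 58.6; c'Δl = 16.56; W sinα = 25.8
Slice 5: Δl = 2.3/cos38.1° = 2.923 m; N'_5 = 48·cos38.1° = 37.8; c'Δl = 29.52; W sinα = 29.6
Σc'Δl = 105.6 kN/m; ΣN' = 345.0 kN/m; ΣW sinα = 67.5 kN/m
Resisting = 105.6 + 345.0·tan20.9° = 105.6 + 131.7 = 237.4 kN/m
FS = 237.4 / 67.5 = 3.514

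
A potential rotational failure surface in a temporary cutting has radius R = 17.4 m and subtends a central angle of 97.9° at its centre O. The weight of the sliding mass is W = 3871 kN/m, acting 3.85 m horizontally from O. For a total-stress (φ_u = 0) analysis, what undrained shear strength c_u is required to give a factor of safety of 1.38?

FS = c_u·L_a·R / (W·d), so c_u = FS·W·d / (L_a·R).
Arc length L_a = R·θ = 17.4·(97.9°·π/180) = 17.4·1.7087 = 29.73 m
c_u = 1.38·3871·3.85 / (29.73·17.4) = 20566.6 / 517.32 = 39.76 kPa

c_u = 39.8 kPa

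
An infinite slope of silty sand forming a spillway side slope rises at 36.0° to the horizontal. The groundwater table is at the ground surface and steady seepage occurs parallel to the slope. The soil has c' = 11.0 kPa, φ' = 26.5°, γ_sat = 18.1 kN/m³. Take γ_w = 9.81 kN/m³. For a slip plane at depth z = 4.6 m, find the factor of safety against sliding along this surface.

With seepage parallel to the slope and the water table at the surface, the effective normal stress on the slip plane uses the buoyant unit weight γ' = γ_sat − γ_w while the driving shear stress uses γ_sat:
FS = [c' + γ' z cos²β tanφ'] / [γ_sat z sinβ cosβ]
γ' = 18.1 − 9.81 = 8.29 kN/m³
Numerator = 11.0 + 8.29·4.6·cos²36.0°·tan26.5° = 11.0 + 8.29·4.6·0.6545·0.4986 = 23.444 kPa
Denominator = 18.1·4.6·sin36.0°·cos36.0° = 18.1·4.6·0.5878·0.8090 = 39.592 kPa
FS = 23.444 / 39.592 = 0.592

FS = 0.59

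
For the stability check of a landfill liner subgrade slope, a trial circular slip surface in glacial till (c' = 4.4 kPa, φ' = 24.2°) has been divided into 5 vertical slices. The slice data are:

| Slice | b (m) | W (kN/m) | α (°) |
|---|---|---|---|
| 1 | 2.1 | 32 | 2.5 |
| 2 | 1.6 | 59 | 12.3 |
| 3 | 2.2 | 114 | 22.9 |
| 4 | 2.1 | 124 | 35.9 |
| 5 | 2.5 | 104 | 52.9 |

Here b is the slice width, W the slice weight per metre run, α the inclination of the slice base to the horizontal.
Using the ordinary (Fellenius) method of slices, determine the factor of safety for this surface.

FS = 1.02

Ordinary method of slices: FS = Σ[c'·Δl_i + (W_i cosα_i)·tanφ'] / Σ W_i sinα_i, with Δl_i = b_i / cosα_i.
Slice 1: Δl = 2.1/cos2.5° = 2.102 m; N'_1 = 32·cos2.5° = 32.0; c'Δl = 9.25; W sinα = 1.4
Slice 2: Δl = 1.6/cos12.3° = 1.638 m; N'_2 = 59·cos12.3° = 57.6; c'Δl = 7.21; W sinα = 12.6
Slice 3: Δl = 2.2/cos22.9° = 2.388 m; N'_3 = 114·cos22.9° = 105.0; c'Δl = 10.51; W sinα = 44.4
Slice 4: Δl = 2.1/cos35.9° = 2.592 m; N'_4 = 124·cos35.9° = 100.4; c'Δl = 11.41; W sinα = 72.7
Slice 5: Δl = 2.5/cos52.9° = 4.145 m; N'_5 = 104·cos52.9° = 62.7; c'Δl = 18.24; W sinα = 82.9
Σc'Δl = 56.6 kN/m; ΣN' = 357.8 kN/m; ΣW sinα = 214.0 kN/m
Resisting = 56.6 + 357.8·tan24.2° = 56.6 + 160.8 = 217.4 kN/m
FS = 217.4 / 214.0 = 1.016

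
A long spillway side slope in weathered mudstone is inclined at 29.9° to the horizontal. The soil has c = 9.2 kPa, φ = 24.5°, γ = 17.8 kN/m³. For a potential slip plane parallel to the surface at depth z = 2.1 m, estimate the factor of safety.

FS = 1.36

For an infinite slope with a slip plane parallel to the surface (no pore pressure): FS = [c + γz cos²β tanφ] / [γz sinβ cosβ].
γz = 17.8·2.1 = 37.38 kN/m²
Numerator = 9.2 + 37.38·cos²29.9°·tan24.5° = 9.2 + 37.38·0.7515·0.4557 = 22.002 kPa
Denominator = 37.38·sin29.9°·cos29.9° = 37.38·0.4985·0.8669 = 16.153 kPa
FS = 22.002 / 16.153 = 1.362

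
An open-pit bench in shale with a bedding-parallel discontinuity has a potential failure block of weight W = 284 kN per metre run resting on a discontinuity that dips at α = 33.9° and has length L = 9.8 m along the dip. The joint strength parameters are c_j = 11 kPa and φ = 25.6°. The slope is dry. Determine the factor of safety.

FS = 1.39

Resolving the block weight along and normal to the plane and applying the Mohr–Coulomb strength on the joint:
N' = W cosα = 284·cos33.9° = 235.7 kN/m
Driving force T = W sinα = 284·sin33.9° = 158.4 kN/m
Resisting force R = c_j·L + N'·tanφ = 11·9.8 + 235.7·tan25.6° = 107.8 + 112.9 = 220.7 kN/m
FS = R / T = 220.7 / 158.4 = 1.394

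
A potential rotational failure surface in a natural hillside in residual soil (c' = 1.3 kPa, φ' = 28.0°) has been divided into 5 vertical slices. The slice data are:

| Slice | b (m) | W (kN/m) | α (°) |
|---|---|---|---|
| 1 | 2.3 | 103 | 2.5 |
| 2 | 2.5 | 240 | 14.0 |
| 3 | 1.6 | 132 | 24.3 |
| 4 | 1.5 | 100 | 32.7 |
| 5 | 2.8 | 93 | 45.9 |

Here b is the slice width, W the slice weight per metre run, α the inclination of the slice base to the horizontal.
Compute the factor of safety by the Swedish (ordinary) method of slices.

FS = 1.42

Ordinary method of slices: FS = Σ[c'·Δl_i + (W_i cosα_i)·tanφ'] / Σ W_i sinα_i, with Δl_i = b_i / cosα_i.
Slice 1: Δl = 2.3/cos2.5° = 2.302 m; N'_1 = 103·cos2.5° = 102.9; c'Δl = 2.99; W sinα = 4.5
Slice 2: Δl = 2.5/cos14.0° = 2.577 m; N'_2 = 240·cos14.0° = 232.9; c'Δl = 3.35; W sinα = 58.1
Slice 3: Δl = 1.6/cos24.3° = 1.756 m; N'_3 = 132·cos24.3° = 120.3; c'Δl = 2.28; W sinα = 54.3
Slice 4: Δl = 1.5/cos32.7° = 1.783 m; N'_4 = 100·cos32.7° = 84.2; c'Δl = 2.32; W sinα = 54.0
Slice 5: Δl = 2.8/cos45.9° = 4.023 m; N'_5 = 93·cos45.9° = 64.7; c'Δl = 5.23; W sinα = 66.8
Σc'Δl = 16.2 kN/m; ΣN' = 604.9 kN/m; ΣW sinα = 237.7 kN/m
Resisting = 16.2 + 604.9·tan28.0° = 16.2 + 321.7 = 337.8 kN/m
FS = 337.8 / 237.7 = 1.421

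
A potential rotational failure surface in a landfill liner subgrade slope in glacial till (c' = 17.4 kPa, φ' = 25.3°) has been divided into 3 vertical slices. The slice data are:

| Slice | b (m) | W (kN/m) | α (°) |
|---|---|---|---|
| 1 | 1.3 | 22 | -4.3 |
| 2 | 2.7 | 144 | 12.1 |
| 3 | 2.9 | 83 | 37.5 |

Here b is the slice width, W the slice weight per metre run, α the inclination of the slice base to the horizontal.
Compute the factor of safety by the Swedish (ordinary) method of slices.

Ordinary method of slices: FS = Σ[c'·Δl_i + (W_i cosα_i)·tanφ'] / Σ W_i sinα_i, with Δl_i = b_i / cosα_i.
Slice 1: Δl = 1.3/cos(-4.3°) = 1.304 m; N'_1 = 22·cos(-4.3°) = 21.9; c'Δl = 22.68; W sinα = -1.6
Slice 2: Δl = 2.7/cos12.1° = 2.761 m; N'_2 = 144·cos12.1° = 140.8; c'Δl = 48.05; W sinα = 30.2
Slice 3: Δl = 2.9/cos37.5° = 3.655 m; N'_3 = 83·cos37.5° = 65.8; c'Δl = 63.60; W sinα = 50.5
Σc'Δl = 134.3 kN/m; ΣN' = 228.6 kN/m; ΣW sinα = 79.1 kN/m
Resisting = 134.3 + 228.6·tan25.3° = 134.3 + 108.1 = 242.4 kN/m
FS = 242.4 / 79.1 = 3.066

FS = 3.07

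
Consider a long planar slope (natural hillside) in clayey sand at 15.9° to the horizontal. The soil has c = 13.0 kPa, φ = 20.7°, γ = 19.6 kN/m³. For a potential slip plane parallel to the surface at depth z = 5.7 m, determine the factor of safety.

FS = 1.77

For an infinite slope with a slip plane parallel to the surface (no pore pressure): FS = [c + γz cos²β tanφ] / [γz sinβ cosβ].
γz = 19.6·5.7 = 111.72 kN/m²
Numerator = 13.0 + 111.72·cos²15.9°·tan20.7° = 13.0 + 111.72·0.9249·0.3779 = 52.047 kPa
Denominator = 111.72·sin15.9°·cos15.9° = 111.72·0.2740·0.9617 = 29.436 kPa
FS = 52.047 / 29.436 = 1.768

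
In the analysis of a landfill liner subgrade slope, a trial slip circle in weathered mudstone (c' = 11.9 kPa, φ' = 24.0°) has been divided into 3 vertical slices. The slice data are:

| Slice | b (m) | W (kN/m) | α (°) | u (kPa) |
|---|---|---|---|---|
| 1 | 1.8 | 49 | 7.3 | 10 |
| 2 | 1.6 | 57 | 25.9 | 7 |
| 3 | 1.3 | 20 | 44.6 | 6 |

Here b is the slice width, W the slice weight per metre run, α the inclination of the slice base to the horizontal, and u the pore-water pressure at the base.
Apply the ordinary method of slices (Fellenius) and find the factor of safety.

Ordinary method of slices: FS = Σ[c'·Δl_i + (W_i cosα_i − u_i·Δl_i)·tanφ'] / Σ W_i sinα_i, with Δl_i = b_i / cosα_i.
Slice 1: Δl = 1.8/cos7.3° = 1.815 m; N'_1 = 49·cos7.3° − 10·1.815 = 30.5; c'Δl = 21.60; W sinα = 6.2
Slice 2: Δl = 1.6/cos25.9° = 1.779 m; N'_2 = 57·cos25.9° − 7·1.779 = 38.8; c'Δl = 21.17; W sinα = 24.9
Slice 3: Δl = 1.3/cos44.6° = 1.826 m; N'_3 = 20·cos44.6° − 6·1.826 = 3.3; c'Δl = 21.73; W sinα = 14.0
Σc'Δl = 64.5 kN/m; ΣN' = 72.6 kN/m; ΣW sinα = 45.2 kN/m
Resisting = 64.5 + 72.6·tan24.0° = 64.5 + 32.3 = 96.8 kN/m
FS = 96.8 / 45.2 = 2.143

FS = 2.14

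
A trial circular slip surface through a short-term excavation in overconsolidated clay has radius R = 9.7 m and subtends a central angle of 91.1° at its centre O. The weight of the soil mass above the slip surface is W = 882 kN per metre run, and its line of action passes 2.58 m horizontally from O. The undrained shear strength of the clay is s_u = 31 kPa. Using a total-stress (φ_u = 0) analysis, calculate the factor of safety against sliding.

FS = 2.04

Taking moments about the centre O, the resisting moment is provided by the undrained shear strength acting along the arc:
Arc length L_a = R·θ = 9.7·(91.1°·π/180) = 9.7·1.5900 = 15.42 m
M_R = s_u·L_a·R = 31·15.42·9.7 = 4637.7 kN·m/m
M_D = W·d = 882·2.58 = 2275.6 kN·m/m
FS = M_R / M_D = 4637.7 / 2275.6 = 2.038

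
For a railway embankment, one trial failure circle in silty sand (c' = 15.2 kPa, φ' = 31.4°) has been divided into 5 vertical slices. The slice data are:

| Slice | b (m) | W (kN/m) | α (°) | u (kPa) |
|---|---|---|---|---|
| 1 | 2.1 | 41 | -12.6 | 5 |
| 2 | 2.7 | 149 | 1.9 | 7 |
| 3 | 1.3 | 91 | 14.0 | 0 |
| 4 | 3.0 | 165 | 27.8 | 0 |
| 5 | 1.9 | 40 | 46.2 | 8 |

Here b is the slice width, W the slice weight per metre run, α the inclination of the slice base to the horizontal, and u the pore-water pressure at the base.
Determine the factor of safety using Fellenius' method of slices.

FS = 3.48

Ordinary method of slices: FS = Σ[c'·Δl_i + (W_i cosα_i − u_i·Δl_i)·tanφ'] / Σ W_i sinα_i, with Δl_i = b_i / cosα_i.
Slice 1: Δl = 2.1/cos(-12.6°) = 2.152 m; N'_1 = 41·cos(-12.6°) − 5·2.152 = 29.3; c'Δl = 32.71; W sinα = -8.9
Slice 2: Δl = 2.7/cos1.9° = 2.701 m; N'_2 = 149·cos1.9° − 7·2.701 = 130.0; c'Δl = 41.06; W sinα = 4.9
Slice 3: Δl = 1.3/cos14.0° = 1.340 m; N'_3 = 91·cos14.0° − 0·1.340 = 88.3; c'Δl = 20.36; W sinα = 22.0
Slice 4: Δl = 3.0/cos27.8° = 3.391 m; N'_4 = 165·cos27.8° − 0·3.391 = 146.0; c'Δl = 51.55; W sinα = 77.0
Slice 5: Δl = 1.9/cos46.2° = 2.745 m; N'_5 = 40·cos46.2° − 8·2.745 = 5.7; c'Δl = 41.73; W sinα = 28.9
Σc'Δl = 187.4 kN/m; ΣN' = 399.2 kN/m; ΣW sinα = 123.8 kN/m
Resisting = 187.4 + 399.2·tan31.4° = 187.4 + 243.7 = 431.1 kN/m
FS = 431.1 / 123.8 = 3.481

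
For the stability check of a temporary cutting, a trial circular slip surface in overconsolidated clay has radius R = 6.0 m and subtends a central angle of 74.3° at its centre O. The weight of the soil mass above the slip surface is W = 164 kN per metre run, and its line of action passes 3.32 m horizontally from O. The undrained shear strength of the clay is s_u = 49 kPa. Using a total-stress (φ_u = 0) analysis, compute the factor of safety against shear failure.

FS = 4.20

Taking moments about the centre O, the resisting moment is provided by the undrained shear strength acting along the arc:
Arc length L_a = R·θ = 6.0·(74.3°·π/180) = 6.0·1.2968 = 7.78 m
M_R = s_u·L_a·R = 49·7.78·6.0 = 2287.5 kN·m/m
M_D = W·d = 164·3.32 = 544.5 kN·m/m
FS = M_R / M_D = 2287.5 / 544.5 = 4.201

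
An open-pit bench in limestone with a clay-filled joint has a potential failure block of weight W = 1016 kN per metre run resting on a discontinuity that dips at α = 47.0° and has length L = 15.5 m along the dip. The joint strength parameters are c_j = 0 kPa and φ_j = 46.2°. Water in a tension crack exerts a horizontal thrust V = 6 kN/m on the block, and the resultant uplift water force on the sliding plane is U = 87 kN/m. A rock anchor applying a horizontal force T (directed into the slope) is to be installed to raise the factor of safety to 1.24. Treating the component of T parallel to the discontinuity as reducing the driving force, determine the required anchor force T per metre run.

T = 186 kN/m

Resolving forces along and normal to the sliding plane, with the horizontal anchor force T adding T·sinα to the effective normal force and T·cosα acting up the plane against the driving force:
FS = [c_jL + (W cosα − U − V sinα + T sinα) tanφ_j] / [W sinα + V cosα − T cosα]
Without the anchor: N' = 601.5 kN/m, driving T_d = 747.1 kN/m, resisting R = 0·15.5 + 601.5·tan46.2° = 627.3 kN/m, FS = 0.84.
Setting FS = 1.24 and solving for T:
1.24·(747.1 − T cos47.0°) = 627.3 + T sin47.0°·tan46.2°
T·(sin47.0°·tan46.2° + 1.24·cos47.0°) = 1.24·747.1 − 627.3
T·(0.7314·1.0428 + 1.24·0.6820) = 926.5 − 627.3 = 299.2
T·1.6083 = 299.2
T = 186.0 kN/m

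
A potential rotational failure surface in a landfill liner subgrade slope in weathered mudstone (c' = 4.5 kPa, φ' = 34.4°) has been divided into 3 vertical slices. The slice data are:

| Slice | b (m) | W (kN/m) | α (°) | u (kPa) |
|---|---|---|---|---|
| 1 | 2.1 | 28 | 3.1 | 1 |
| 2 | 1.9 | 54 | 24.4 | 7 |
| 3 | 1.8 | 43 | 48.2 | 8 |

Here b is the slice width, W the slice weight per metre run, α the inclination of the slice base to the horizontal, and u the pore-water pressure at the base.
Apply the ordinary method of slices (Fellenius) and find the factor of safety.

Ordinary method of slices: FS = Σ[c'·Δl_i + (W_i cosα_i − u_i·Δl_i)·tanφ'] / Σ W_i sinα_i, with Δl_i = b_i / cosα_i.
Slice 1: Δl = 2.1/cos3.1° = 2.103 m; N'_1 = 28·cos3.1° − 1·2.103 = 25.9; c'Δl = 9.46; W sinα = 1.5
Slice 2: Δl = 1.9/cos24.4° = 2.086 m; N'_2 = 54·cos24.4° − 7·2.086 = 34.6; c'Δl = 9.39; W sinα = 22.3
Slice 3: Δl = 1.8/cos48.2° = 2.701 m; N'_3 = 43·cos48.2° − 8·2.701 = 7.1; c'Δl = 12.15; W sinα = 32.1
Σc'Δl = 31.0 kN/m; ΣN' = 67.5 kN/m; ΣW sinα = 55.9 kN/m
Resisting = 31.0 + 67.5·tan34.4° = 31.0 + 46.2 = 77.2 kN/m
FS = 77.2 / 55.9 = 1.382

FS = 1.38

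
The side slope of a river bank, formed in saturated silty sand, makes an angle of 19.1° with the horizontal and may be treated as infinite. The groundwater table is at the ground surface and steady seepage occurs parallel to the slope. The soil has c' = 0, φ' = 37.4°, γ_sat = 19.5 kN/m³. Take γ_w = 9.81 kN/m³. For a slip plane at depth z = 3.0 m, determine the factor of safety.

With seepage parallel to the slope and the water table at the surface, the effective normal stress on the slip plane uses the buoyant unit weight γ' = γ_sat − γ_w while the driving shear stress uses γ_sat:
FS = [c' + γ' z cos²β tanφ'] / [γ_sat z sinβ cosβ]
(For c' = 0 this reduces to FS = (γ'/γ_sat)·tanφ'/tanβ.)
γ' = 19.5 − 9.81 = 9.69 kN/m³
Numerator = 0.0 + 9.69·3.0·cos²19.1°·tan37.4° = 0.0 + 9.69·3.0·0.8929·0.7646 = 19.846 kPa
Denominator = 19.5·3.0·sin19.1°·cos19.1° = 19.5·3.0·0.3272·0.9449 = 18.088 kPa
FS = 19.846 / 18.088 = 1.097

FS = 1.10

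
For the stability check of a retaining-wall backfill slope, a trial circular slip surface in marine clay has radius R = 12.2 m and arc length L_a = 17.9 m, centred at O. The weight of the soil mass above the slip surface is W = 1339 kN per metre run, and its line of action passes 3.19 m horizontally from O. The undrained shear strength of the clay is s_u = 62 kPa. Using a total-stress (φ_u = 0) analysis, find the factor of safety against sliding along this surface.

Taking moments about the centre O, the resisting moment is provided by the undrained shear strength acting along the arc:
M_R = s_u·L_a·R = 62·17.90·12.2 = 13539.6 kN·m/m
M_D = W·d = 1339·3.19 = 4271.4 kN·m/m
FS = M_R / M_D = 13539.6 / 4271.4 = 3.170

FS = 3.17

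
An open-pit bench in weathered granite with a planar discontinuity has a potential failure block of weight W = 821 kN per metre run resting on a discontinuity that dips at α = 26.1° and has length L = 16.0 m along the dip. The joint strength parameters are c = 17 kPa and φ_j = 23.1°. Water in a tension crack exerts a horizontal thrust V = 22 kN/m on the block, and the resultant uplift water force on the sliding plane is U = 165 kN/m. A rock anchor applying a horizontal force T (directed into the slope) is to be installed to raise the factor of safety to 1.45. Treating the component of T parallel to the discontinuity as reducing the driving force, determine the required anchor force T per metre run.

Resolving forces along and normal to the sliding plane, with the horizontal anchor force T adding T·sinα to the effective normal force and T·cosα acting up the plane against the driving force:
FS = [cL + (W cosα − U − V sinα + T sinα) tanφ_j] / [W sinα + V cosα − T cosα]
Without the anchor: N' = 562.6 kN/m, driving T_d = 380.9 kN/m, resisting R = 17·16.0 + 562.6·tan23.1° = 512.0 kN/m, FS = 1.34.
Setting FS = 1.45 and solving for T:
1.45·(380.9 − T cos26.1°) = 512.0 + T sin26.1°·tan23.1°
T·(sin26.1°·tan23.1° + 1.45·cos26.1°) = 1.45·380.9 − 512.0
T·(0.4399·0.4265 + 1.45·0.8980) = 552.4 − 512.0 = 40.4
T·1.4898 = 40.4
T = 27.1 kN/m

T = 27 kN/m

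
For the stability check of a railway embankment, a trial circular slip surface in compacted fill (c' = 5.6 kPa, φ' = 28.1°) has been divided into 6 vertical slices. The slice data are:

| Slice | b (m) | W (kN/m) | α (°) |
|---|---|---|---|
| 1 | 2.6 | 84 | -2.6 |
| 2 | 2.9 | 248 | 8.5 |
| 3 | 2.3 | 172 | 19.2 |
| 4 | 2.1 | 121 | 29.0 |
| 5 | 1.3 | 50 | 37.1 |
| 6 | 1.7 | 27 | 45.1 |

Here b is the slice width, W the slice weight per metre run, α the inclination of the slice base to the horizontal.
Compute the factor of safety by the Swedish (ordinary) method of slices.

FS = 2.18

Ordinary method of slices: FS = Σ[c'·Δl_i + (W_i cosα_i)·tanφ'] / Σ W_i sinα_i, with Δl_i = b_i / cosα_i.
Slice 1: Δl = 2.6/cos(-2.6°) = 2.603 m; N'_1 = 84·cos(-2.6°) = 83.9; c'Δl = 14.58; W sinα = -3.8
Slice 2: Δl = 2.9/cos8.5° = 2.932 m; N'_2 = 248·cos8.5° = 245.3; c'Δl = 16.42; W sinα = 36.7
Slice 3: Δl = 2.3/cos19.2° = 2.435 m; N'_3 = 172·cos19.2° = 162.4; c'Δl = 13.64; W sinα = 56.6
Slice 4: Δl = 2.1/cos29.0° = 2.401 m; N'_4 = 121·cos29.0° = 105.8; c'Δl = 13.45; W sinα = 58.7
Slice 5: Δl = 1.3/cos37.1° = 1.630 m; N'_5 = 50·cos37.1° = 39.9; c'Δl = 9.13; W sinα = 30.2
Slice 6: Δl = 1.7/cos45.1° = 2.408 m; N'_6 = 27·cos45.1° = 19.1; c'Δl = 13.49; W sinα = 19.1
Σc'Δl = 80.7 kN/m; ΣN' = 656.4 kN/m; ΣW sinα = 197.4 kN/m
Resisting = 80.7 + 656.4·tan28.1° = 80.7 + 350.5 = 431.2 kN/m
FS = 431.2 / 197.4 = 2.185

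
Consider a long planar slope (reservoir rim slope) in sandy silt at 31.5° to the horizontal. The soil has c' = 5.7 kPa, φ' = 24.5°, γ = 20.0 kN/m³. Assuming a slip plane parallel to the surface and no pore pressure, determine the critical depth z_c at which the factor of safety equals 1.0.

Setting FS = 1.00 in FS = [c' + γz cos²β tanφ'] / [γz sinβ cosβ] and solving for z:
z = c' / [γ cosβ (FS·sinβ − cosβ·tanφ')]
  = 5.7 / [20.0·cos31.5°·(1.00·sin31.5° − cos31.5°·tan24.5°)]
  = 5.7 / [20.0·0.8526·(1.00·0.5225 − 0.8526·0.4557)]
  = 5.7 / 2.2838 = 2.496 m

z_c = 2.50 m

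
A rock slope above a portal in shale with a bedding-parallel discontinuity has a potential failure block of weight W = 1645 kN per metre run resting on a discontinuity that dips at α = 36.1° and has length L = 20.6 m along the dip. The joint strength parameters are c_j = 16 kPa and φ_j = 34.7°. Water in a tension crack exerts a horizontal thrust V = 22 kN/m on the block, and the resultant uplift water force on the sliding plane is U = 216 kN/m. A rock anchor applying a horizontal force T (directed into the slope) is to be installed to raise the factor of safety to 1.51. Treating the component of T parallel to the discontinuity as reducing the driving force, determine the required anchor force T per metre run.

Resolving forces along and normal to the sliding plane, with the horizontal anchor force T adding T·sinα to the effective normal force and T·cosα acting up the plane against the driving force:
FS = [c_jL + (W cosα − U − V sinα + T sinα) tanφ_j] / [W sinα + V cosα − T cosα]
Without the anchor: N' = 1100.2 kN/m, driving T_d = 987.0 kN/m, resisting R = 16·20.6 + 1100.2·tan34.7° = 1091.4 kN/m, FS = 1.11.
Setting FS = 1.51 and solving for T:
1.51·(987.0 − T cos36.1°) = 1091.4 + T sin36.1°·tan34.7°
T·(sin36.1°·tan34.7° + 1.51·cos36.1°) = 1.51·987.0 − 1091.4
T·(0.5892·0.6924 + 1.51·0.8080) = 1490.4 − 1091.4 = 399.0
T·1.6280 = 399.0
T = 245.1 kN/m

T = 245 kN/m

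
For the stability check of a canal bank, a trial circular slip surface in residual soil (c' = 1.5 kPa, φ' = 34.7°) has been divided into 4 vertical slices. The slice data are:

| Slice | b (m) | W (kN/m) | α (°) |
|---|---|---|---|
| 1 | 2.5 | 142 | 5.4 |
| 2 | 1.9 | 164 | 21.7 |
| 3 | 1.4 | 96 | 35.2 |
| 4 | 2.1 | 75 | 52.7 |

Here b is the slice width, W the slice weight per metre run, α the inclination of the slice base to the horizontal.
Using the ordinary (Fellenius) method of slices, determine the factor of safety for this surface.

FS = 1.61

Ordinary method of slices: FS = Σ[c'·Δl_i + (W_i cosα_i)·tanφ'] / Σ W_i sinα_i, with Δl_i = b_i / cosα_i.
Slice 1: Δl = 2.5/cos5.4° = 2.511 m; N'_1 = 142·cos5.4° = 141.4; c'Δl = 3.77; W sinα = 13.4
Slice 2: Δl = 1.9/cos21.7° = 2.045 m; N'_2 = 164·cos21.7° = 152.4; c'Δl = 3.07; W sinα = 60.6
Slice 3: Δl = 1.4/cos35.2° = 1.713 m; N'_3 = 96·cos35.2° = 78.4; c'Δl = 2.57; W sinα = 55.3
Slice 4: Δl = 2.1/cos52.7° = 3.465 m; N'_4 = 75·cos52.7° = 45.4; c'Δl = 5.20; W sinα = 59.7
Σc'Δl = 14.6 kN/m; ΣN' = 417.6 kN/m; ΣW sinα = 189.0 kN/m
Resisting = 14.6 + 417.6·tan34.7° = 14.6 + 289.2 = 303.8 kN/m
FS = 303.8 / 189.0 = 1.607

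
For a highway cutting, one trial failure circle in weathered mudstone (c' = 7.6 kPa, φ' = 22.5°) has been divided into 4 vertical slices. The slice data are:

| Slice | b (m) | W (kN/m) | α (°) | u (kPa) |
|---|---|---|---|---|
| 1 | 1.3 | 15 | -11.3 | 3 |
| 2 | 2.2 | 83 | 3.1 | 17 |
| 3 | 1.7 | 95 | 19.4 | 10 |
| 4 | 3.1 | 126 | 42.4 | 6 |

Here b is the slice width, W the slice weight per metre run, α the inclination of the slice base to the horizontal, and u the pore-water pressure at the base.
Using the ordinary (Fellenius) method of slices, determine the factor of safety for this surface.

Ordinary method of slices: FS = Σ[c'·Δl_i + (W_i cosα_i − u_i·Δl_i)·tanφ'] / Σ W_i sinα_i, with Δl_i = b_i / cosα_i.
Slice 1: Δl = 1.3/cos(-11.3°) = 1.326 m; N'_1 = 15·cos(-11.3°) − 3·1.326 = 10.7; c'Δl = 10.08; W sinα = -2.9
Slice 2: Δl = 2.2/cos3.1° = 2.203 m; N'_2 = 83·cos3.1° − 17·2.203 = 45.4; c'Δl = 16.74; W sinα = 4.5
Slice 3: Δl = 1.7/cos19.4° = 1.802 m; N'_3 = 95·cos19.4° − 10·1.802 = 71.6; c'Δl = 13.70; W sinα = 31.6
Slice 4: Δl = 3.1/cos42.4° = 4.198 m; N'_4 = 126·cos42.4° − 6·4.198 = 67.9; c'Δl = 31.90; W sinα = 85.0
Σc'Δl = 72.4 kN/m; ΣN' = 195.6 kN/m; ΣW sinα = 118.1 kN/m
Resisting = 72.4 + 195.6·tan22.5° = 72.4 + 81.0 = 153.4 kN/m
FS = 153.4 / 118.1 = 1.300

FS = 1.30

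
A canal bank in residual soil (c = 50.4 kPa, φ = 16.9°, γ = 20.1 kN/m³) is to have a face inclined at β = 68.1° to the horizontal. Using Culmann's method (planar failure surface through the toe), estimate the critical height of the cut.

Culmann's analysis gives the critical failure plane at α_cr = (β + φ)/2 = (68.1 + 16.9)/2 = 42.5°, and the critical height
H_c = (4c/γ) · sinβ cosφ / [1 − cos(β − φ)]
    = (4·50.4/20.1) · sin68.1°·cos16.9° / [1 − cos(51.2°)]
    = 10.030 · 0.9278·0.9568 / [1 − 0.6266]
    = 10.030 · 0.8878 / 0.3734
    = 23.85 m

H_c = 23.85 m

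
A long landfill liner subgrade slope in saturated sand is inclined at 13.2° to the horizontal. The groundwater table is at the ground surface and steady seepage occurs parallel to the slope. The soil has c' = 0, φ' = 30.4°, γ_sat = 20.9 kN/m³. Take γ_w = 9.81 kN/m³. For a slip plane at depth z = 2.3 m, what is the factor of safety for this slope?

With seepage parallel to the slope and the water table at the surface, the effective normal stress on the slip plane uses the buoyant unit weight γ' = γ_sat − γ_w while the driving shear stress uses γ_sat:
FS = [c' + γ' z cos²β tanφ'] / [γ_sat z sinβ cosβ]
(For c' = 0 this reduces to FS = (γ'/γ_sat)·tanφ'/tanβ.)
γ' = 20.9 − 9.81 = 11.09 kN/m³
Numerator = 0.0 + 11.09·2.3·cos²13.2°·tan30.4° = 0.0 + 11.09·2.3·0.9479·0.5867 = 14.185 kPa
Denominator = 20.9·2.3·sin13.2°·cos13.2° = 20.9·2.3·0.2284·0.9736 = 10.687 kPa
FS = 14.185 / 10.687 = 1.327

FS = 1.33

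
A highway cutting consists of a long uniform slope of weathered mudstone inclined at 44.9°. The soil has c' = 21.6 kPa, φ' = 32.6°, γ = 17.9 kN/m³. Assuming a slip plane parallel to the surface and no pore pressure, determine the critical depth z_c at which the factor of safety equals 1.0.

Setting FS = 1.00 in FS = [c' + γz cos²β tanφ'] / [γz sinβ cosβ] and solving for z:
z = c' / [γ cosβ (FS·sinβ − cosβ·tanφ')]
  = 21.6 / [17.9·cos44.9°·(1.00·sin44.9° − cos44.9°·tan32.6°)]
  = 21.6 / [17.9·0.7083·(1.00·0.7059 − 0.7083·0.6395)]
  = 21.6 / 3.2062 = 6.737 m

z_c = 6.74 m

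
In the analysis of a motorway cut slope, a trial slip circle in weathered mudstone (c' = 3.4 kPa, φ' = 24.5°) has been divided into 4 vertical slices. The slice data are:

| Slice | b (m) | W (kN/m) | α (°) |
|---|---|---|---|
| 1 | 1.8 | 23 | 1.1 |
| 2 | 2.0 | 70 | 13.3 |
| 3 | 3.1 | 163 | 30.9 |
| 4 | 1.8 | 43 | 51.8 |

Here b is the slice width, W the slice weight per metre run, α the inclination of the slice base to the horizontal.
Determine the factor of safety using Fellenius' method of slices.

FS = 1.14

Ordinary method of slices: FS = Σ[c'·Δl_i + (W_i cosα_i)·tanφ'] / Σ W_i sinα_i, with Δl_i = b_i / cosα_i.
Slice 1: Δl = 1.8/cos1.1° = 1.800 m; N'_1 = 23·cos1.1° = 23.0; c'Δl = 6.12; W sinα = 0.4
Slice 2: Δl = 2.0/cos13.3° = 2.055 m; N'_2 = 70·cos13.3° = 68.1; c'Δl = 6.99; W sinα = 16.1
Slice 3: Δl = 3.1/cos30.9° = 3.613 m; N'_3 = 163·cos30.9° = 139.9; c'Δl = 12.28; W sinα = 83.7
Slice 4: Δl = 1.8/cos51.8° = 2.911 m; N'_4 = 43·cos51.8° = 26.6; c'Δl = 9.90; W sinα = 33.8
Σc'Δl = 35.3 kN/m; ΣN' = 257.6 kN/m; ΣW sinα = 134.0 kN/m
Resisting = 35.3 + 257.6·tan24.5° = 35.3 + 117.4 = 152.7 kN/m
FS = 152.7 / 134.0 = 1.139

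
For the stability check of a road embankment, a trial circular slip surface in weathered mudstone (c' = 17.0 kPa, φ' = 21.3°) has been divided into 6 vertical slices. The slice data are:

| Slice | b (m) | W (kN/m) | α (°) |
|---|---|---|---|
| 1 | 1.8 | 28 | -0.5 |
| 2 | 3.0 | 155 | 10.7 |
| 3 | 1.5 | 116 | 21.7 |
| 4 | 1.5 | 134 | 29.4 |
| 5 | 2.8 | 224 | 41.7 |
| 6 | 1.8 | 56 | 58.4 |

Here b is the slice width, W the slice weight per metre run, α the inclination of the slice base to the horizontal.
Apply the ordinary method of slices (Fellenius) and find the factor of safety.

Ordinary method of slices: FS = Σ[c'·Δl_i + (W_i cosα_i)·tanφ'] / Σ W_i sinα_i, with Δl_i = b_i / cosα_i.
Slice 1: Δl = 1.8/cos(-0.5°) = 1.800 m; N'_1 = 28·cos(-0.5°) = 28.0; c'Δl = 30.60; W sinα = -0.2
Slice 2: Δl = 3.0/cos10.7° = 3.053 m; N'_2 = 155·cos10.7° = 152.3; c'Δl = 51.90; W sinα = 28.8
Slice 3: Δl = 1.5/cos21.7° = 1.614 m; N'_3 = 116·cos21.7° = 107.8; c'Δl = 27.44; W sinα = 42.9
Slice 4: Δl = 1.5/cos29.4° = 1.722 m; N'_4 = 134·cos29.4° = 116.7; c'Δl = 29.27; W sinα = 65.8
Slice 5: Δl = 2.8/cos41.7° = 3.750 m; N'_5 = 224·cos41.7° = 167.2; c'Δl = 63.75; W sinα = 149.0
Slice 6: Δl = 1.8/cos58.4° = 3.435 m; N'_6 = 56·cos58.4° = 29.3; c'Δl = 58.40; W sinα = 47.7
Σc'Δl = 261.4 kN/m; ΣN' = 601.4 kN/m; ΣW sinα = 333.9 kN/m
Resisting = 261.4 + 601.4·tan21.3° = 261.4 + 234.5 = 495.9 kN/m
FS = 495.9 / 333.9 = 1.485

FS = 1.48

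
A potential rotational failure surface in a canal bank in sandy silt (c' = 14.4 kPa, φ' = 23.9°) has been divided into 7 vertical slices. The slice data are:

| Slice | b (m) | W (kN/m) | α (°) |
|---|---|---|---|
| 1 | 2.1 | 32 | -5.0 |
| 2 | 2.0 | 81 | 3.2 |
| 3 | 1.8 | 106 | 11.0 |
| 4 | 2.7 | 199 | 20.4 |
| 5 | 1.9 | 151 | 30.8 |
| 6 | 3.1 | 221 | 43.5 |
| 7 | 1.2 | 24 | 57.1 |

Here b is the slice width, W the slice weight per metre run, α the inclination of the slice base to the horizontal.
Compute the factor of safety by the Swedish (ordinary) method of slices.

FS = 1.66

Ordinary method of slices: FS = Σ[c'·Δl_i + (W_i cosα_i)·tanφ'] / Σ W_i sinα_i, with Δl_i = b_i / cosα_i.
Slice 1: Δl = 2.1/cos(-5.0°) = 2.108 m; N'_1 = 32·cos(-5.0°) = 31.9; c'Δl = 30.36; W sinα = -2.8
Slice 2: Δl = 2.0/cos3.2° = 2.003 m; N'_2 = 81·cos3.2° = 80.9; c'Δl = 28.84; W sinα = 4.5
Slice 3: Δl = 1.8/cos11.0° = 1.834 m; N'_3 = 106·cos11.0° = 104.1; c'Δl = 26.41; W sinα = 20.2
Slice 4: Δl = 2.7/cos20.4° = 2.881 m; N'_4 = 199·cos20.4° = 186.5; c'Δl = 41.48; W sinα = 69.4
Slice 5: Δl = 1.9/cos30.8° = 2.212 m; N'_5 = 151·cos30.8° = 129.7; c'Δl = 31.85; W sinα = 77.3
Slice 6: Δl = 3.1/cos43.5° = 4.274 m; N'_6 = 221·cos43.5° = 160.3; c'Δl = 61.54; W sinα = 152.1
Slice 7: Δl = 1.2/cos57.1° = 2.209 m; N'_7 = 24·cos57.1° = 13.0; c'Δl = 31.81; W sinα = 20.2
Σc'Δl = 252.3 kN/m; ΣN' = 706.4 kN/m; ΣW sinα = 340.9 kN/m
Resisting = 252.3 + 706.4·tan23.9° = 252.3 + 313.0 = 565.3 kN/m
FS = 565.3 / 340.9 = 1.658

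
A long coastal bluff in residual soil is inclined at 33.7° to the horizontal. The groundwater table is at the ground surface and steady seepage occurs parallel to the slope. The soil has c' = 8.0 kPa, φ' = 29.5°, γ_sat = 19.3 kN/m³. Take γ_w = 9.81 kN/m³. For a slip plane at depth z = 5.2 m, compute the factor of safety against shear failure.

With seepage parallel to the slope and the water table at the surface, the effective normal stress on the slip plane uses the buoyant unit weight γ' = γ_sat − γ_w while the driving shear stress uses γ_sat:
FS = [c' + γ' z cos²β tanφ'] / [γ_sat z sinβ cosβ]
γ' = 19.3 − 9.81 = 9.49 kN/m³
Numerator = 8.0 + 9.49·5.2·cos²33.7°·tan29.5° = 8.0 + 9.49·5.2·0.6921·0.5658 = 27.325 kPa
Denominator = 19.3·5.2·sin33.7°·cos33.7° = 19.3·5.2·0.5548·0.8320 = 46.327 kPa
FS = 27.325 / 46.327 = 0.590

FS = 0.59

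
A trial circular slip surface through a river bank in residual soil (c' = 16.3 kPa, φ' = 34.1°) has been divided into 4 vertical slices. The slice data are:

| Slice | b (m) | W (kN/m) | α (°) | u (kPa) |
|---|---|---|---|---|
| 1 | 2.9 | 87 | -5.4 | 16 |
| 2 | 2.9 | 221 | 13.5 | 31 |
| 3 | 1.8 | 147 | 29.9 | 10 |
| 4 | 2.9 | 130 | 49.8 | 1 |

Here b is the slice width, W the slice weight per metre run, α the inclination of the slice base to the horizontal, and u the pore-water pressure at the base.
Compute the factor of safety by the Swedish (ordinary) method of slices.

Ordinary method of slices: FS = Σ[c'·Δl_i + (W_i cosα_i − u_i·Δl_i)·tanφ'] / Σ W_i sinα_i, with Δl_i = b_i / cosα_i.
Slice 1: Δl = 2.9/cos(-5.4°) = 2.913 m; N'_1 = 87·cos(-5.4°) − 16·2.913 = 40.0; c'Δl = 47.48; W sinα = -8.2
Slice 2: Δl = 2.9/cos13.5° = 2.982 m; N'_2 = 221·cos13.5° − 31·2.982 = 122.4; c'Δl = 48.61; W sinα = 51.6
Slice 3: Δl = 1.8/cos29.9° = 2.076 m; N'_3 = 147·cos29.9° − 10·2.076 = 106.7; c'Δl = 33.84; W sinα = 73.3
Slice 4: Δl = 2.9/cos49.8° = 4.493 m; N'_4 = 130·cos49.8° − 1·4.493 = 79.4; c'Δl = 73.23; W sinα = 99.3
Σc'Δl = 203.2 kN/m; ΣN' = 348.5 kN/m; ΣW sinα = 216.0 kN/m
Resisting = 203.2 + 348.5·tan34.1° = 203.2 + 236.0 = 439.1 kN/m
FS = 439.1 / 216.0 = 2.033

FS = 2.03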